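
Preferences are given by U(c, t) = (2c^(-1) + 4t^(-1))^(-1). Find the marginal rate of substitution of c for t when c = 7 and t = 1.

MRS = 1/98

For CES with ρ = -1, MRS = (2/4)·(t/c)^2.
At (7, 1): MRS = 1/98.
So at (7, 1) the consumer would give up 1/98 units of t for one more unit of c.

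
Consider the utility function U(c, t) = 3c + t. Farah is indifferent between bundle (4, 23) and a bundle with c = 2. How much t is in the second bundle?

t = 29

U(4, 23) = 35.
Set U(2, t) = 35 and solve.
3·2 + t = 35 ⇒ t = 29 ⇒ t = 29.
Check: U(2, 29) = 35.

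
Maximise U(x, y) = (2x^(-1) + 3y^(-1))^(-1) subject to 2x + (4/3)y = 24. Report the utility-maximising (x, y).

x* = 6, y* = 9

For CES with ρ = -1, MRS = (2/3)·(y/x)^2.
Tangency: set MRS = p_x/p_y = 2/(4/3) = 1.5.
So (y/x)^2 = 2.25; taking the square root, y/x = 1.5, i.e. y = 1.5·x.
Substitute into the budget 2·x + (4/3)·y = 24: 4·x = 24, so x* = 6 and y* = 1.5·6 = 9.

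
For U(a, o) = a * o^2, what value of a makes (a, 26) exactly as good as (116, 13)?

U(116, 13) = 19604.
Set U(a, 26) = 19604 and solve.
With o = 26: 26^2 = 676, so a = 19604/676 = 29.
Check: U(29, 26) = 19604.

a = 29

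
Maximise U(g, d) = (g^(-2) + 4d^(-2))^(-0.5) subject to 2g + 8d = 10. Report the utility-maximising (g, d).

g* = 1, d* = 1

For CES with ρ = -2, MRS = (1/4)·(d/g)^3.
Tangency: set MRS = p_g/p_d = 2/8 = 0.25.
So (d/g)^3 = 1; taking the cube root, d/g = 1, i.e. d = g.
Substitute into the budget 2·g + 8·d = 10: 10·g = 10, so g* = 1 and d* = 1.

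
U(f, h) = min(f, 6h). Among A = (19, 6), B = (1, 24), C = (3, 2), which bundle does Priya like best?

Evaluate utility at each bundle:
U(A) = 19.
U(B) = 1.
U(C) = 3.
Highest utility is A, so A ≻ C ≻ B.

Bundle A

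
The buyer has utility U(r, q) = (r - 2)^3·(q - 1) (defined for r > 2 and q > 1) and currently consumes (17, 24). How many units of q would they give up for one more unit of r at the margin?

MRS = 4.6

MU_r = 3·(r−2)^2·(q−1), MU_q = (r−2)^3.
MRS = (3/1)·(q−1)/(r−2).
At (17, 24): MRS = 4.6.
That is, one extra unit of r is worth 4.6 units of q at the margin.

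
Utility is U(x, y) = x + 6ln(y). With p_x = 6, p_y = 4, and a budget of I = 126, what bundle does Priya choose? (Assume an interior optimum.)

MU_x = 1, MU_y = 6/y.
MRS = 1 ÷ (6/y).
Tangency: set MRS = p_x/p_y = 6/4 = 1.5.
MRS depends only on y: (1/6)·y = 1.5 ⇒ y* = 1.5/(1/6) = 9.
From the budget, 6·x = 126 − 4·9 = 90, so x* = 15.

x* = 15, y* = 9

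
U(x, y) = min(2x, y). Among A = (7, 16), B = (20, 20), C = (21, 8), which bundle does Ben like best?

Bundle B

Evaluate utility at each bundle:
U(A) = 14.
U(B) = 20.
U(C) = 8.
Highest utility is B, so B ≻ A ≻ C.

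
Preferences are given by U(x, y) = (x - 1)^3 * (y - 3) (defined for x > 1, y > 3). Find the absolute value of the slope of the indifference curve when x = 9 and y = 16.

MU_x = 3·(x−1)^2·(y−3), MU_y = (x−1)^3.
MRS = (3/1)·(y−3)/(x−1).
At (9, 16): MRS = 4.875.
That is, one extra unit of x is worth 4.875 units of y at the margin.

MRS = 4.875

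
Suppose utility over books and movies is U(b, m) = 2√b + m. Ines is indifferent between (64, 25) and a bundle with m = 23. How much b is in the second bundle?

b = 81

U(64, 25) = 41.
Set U(b, 23) = 41 and solve.
With m = 23: 2√b = 41 − 23 = 18, so √b = 9 and b = 81.
Check: U(81, 23) = 41.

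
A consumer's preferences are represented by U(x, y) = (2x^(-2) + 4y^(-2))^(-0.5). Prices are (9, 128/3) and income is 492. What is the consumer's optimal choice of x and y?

x* = 12, y* = 9

For CES with ρ = -2, MRS = (2/4)·(y/x)^3.
Tangency: set MRS = p_x/p_y = 9/(128/3) = 27/128.
So (y/x)^3 = 27/64; taking the cube root, y/x = 0.75, i.e. y = 0.75·x.
Substitute into the budget 9·x + (128/3)·y = 492: 41·x = 492, so x* = 12 and y* = 0.75·12 = 9.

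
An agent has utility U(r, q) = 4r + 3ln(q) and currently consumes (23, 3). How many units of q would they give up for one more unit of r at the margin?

MU_r = 4, MU_q = 3/q.
MRS = 4 ÷ (3/q).
At (23, 3): MRS = 4.
So at (23, 3) the consumer would give up 4 units of q for one more unit of r.

MRS = 4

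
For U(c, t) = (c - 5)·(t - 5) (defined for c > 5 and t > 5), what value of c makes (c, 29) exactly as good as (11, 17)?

U(11, 17) = 72.
Set U(c, 29) = 72 and solve.
With t = 29: (29 − 5) = 24, so (c − 5) = 72/24 = 3.
So c = 5 + 3 = 8.
Check: U(8, 29) = 72.

c = 8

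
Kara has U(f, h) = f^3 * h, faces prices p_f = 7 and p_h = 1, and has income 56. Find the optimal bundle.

f* = 6, h* = 14

MU_f = 3·f^2·h and MU_h = f^3.
MRS = MU_f/MU_h = (3/1)·h/f.
Tangency: set MRS = p_f/p_h = 7/1 = 7.
So (3/1)·h/f = 7, i.e. h = (7/3)·f.
Substitute into the budget 7·f + 1·h = 56: (28/3)·f = 56, so f* = 6.
Then h* = (7/3)·6 = 14.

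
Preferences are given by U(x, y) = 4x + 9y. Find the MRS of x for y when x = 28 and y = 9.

MU_x = 4, MU_y = 9, so MRS = 4/9 at every bundle.
At (28, 9): MRS = 4/9.
So at (28, 9) the consumer would give up 4/9 units of y for one more unit of x.

MRS = 4/9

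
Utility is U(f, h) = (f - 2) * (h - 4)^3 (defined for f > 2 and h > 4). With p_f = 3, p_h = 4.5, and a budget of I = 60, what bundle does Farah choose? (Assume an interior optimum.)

f* = 5, h* = 10

MU_f = (h−4)^3, MU_h = 3·(f−2)·(h−4)^2.
MRS = (1/3)·(h−4)/(f−2).
Tangency: set MRS = p_f/p_h = 3/4.5 = 2/3.
So (1/3)·(h − 4)/(f − 2) = 2/3, i.e. (h − 4) = 2·(f − 2).
Rewrite the budget in excess-of-subsistence terms: 3·(f − 2) + 4.5·(h − 4) = 60 − 3·2 − 4.5·4 = 36.
Substituting, 12·(f − 2) = 36, so f − 2 = 3 and f* = 5.
Then h − 4 = 2·3 = 6, so h* = 10.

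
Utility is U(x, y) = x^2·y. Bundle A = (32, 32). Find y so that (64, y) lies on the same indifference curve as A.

y = 8

U(32, 32) = 32768.
Set U(64, y) = 32768 and solve.
With x = 64: 64^2 = 4096, so y = 32768/4096 = 8.
Check: U(64, 8) = 32768.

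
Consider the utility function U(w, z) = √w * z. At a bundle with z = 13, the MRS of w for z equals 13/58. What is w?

MU_w = 0.5·w^(-0.5)·z and MU_z = √w.
MRS = MU_w/MU_z = (0.5)·z/w.
Substitute z = 13: MRS = 6.5/w. Setting 6.5/w = 13/58 gives w = 6.5/(13/58) = 29.

w = 29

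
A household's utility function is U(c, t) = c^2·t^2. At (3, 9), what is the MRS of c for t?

MU_c = 2·c·t^2 and MU_t = 2·c^2·t.
MRS = MU_c/MU_t = t/c.
At (3, 9): MRS = 3.
The indifference curve has slope −3 at this bundle.

MRS = 3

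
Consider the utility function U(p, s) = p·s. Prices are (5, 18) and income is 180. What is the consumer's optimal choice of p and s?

MU_p = s and MU_s = p.
MRS = MU_p/MU_s = s/p.
Tangency: set MRS = p_p/p_s = 5/18.
So s/p = 5/18, i.e. s = (5/18)·p.
Substitute into the budget 5·p + 18·s = 180: 10·p = 180, so p* = 18.
Then s* = (5/18)·18 = 5.

p* = 18, s* = 5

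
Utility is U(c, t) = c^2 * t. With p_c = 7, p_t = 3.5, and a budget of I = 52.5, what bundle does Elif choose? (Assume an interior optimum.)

MU_c = 2·c·t and MU_t = c^2.
MRS = MU_c/MU_t = (2/1)·t/c.
Tangency: set MRS = p_c/p_t = 7/3.5 = 2.
So (2/1)·t/c = 2, i.e. t = c.
Substitute into the budget 7·c + 3.5·t = 52.5: 10.5·c = 52.5, so c* = 5.
Then t* = 5.

c* = 5, t* = 5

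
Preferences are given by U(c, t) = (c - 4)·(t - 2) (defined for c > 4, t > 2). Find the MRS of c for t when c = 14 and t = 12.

MU_c = (t−2), MU_t = (c−4).
MRS = (t−2)/(c−4).
At (14, 12): MRS = 1.
The indifference curve has slope −1 at this bundle.

MRS = 1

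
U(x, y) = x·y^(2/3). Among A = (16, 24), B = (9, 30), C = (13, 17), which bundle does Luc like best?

Evaluate utility at each bundle:
U(A) = 133.125.
U(B) = 86.894.
U(C) = 85.949.
Highest utility is A, so A ≻ B ≻ C.

Bundle A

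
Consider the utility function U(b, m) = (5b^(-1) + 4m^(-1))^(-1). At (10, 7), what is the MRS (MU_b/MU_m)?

MRS = 49/80

For CES with ρ = -1, MRS = (5/4)·(m/b)^2.
At (10, 7): MRS = 49/80.
The indifference curve has slope −49/80 at this bundle.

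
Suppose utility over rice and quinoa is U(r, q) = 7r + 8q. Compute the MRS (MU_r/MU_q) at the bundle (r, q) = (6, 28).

MRS = 0.875

MU_r = 7, MU_q = 8, so MRS = 7/8 = 0.875 at every bundle.
At (6, 28): MRS = 0.875.
That is, one extra unit of r is worth 0.875 units of q at the margin.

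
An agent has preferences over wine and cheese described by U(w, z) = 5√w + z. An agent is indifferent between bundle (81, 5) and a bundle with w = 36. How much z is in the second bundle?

U(81, 5) = 50.
Set U(36, z) = 50 and solve.
With w = 36: √36 = 6, so z = 50 − 5·6 = 20.
Check: U(36, 20) = 50.

z = 20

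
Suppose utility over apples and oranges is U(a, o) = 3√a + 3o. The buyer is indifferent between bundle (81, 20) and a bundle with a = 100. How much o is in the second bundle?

U(81, 20) = 87.
Set U(100, o) = 87 and solve.
With a = 100: √100 = 10, so 3o = 87 − 3·10 = 57 and o = 19.
Check: U(100, 19) = 87.

o = 19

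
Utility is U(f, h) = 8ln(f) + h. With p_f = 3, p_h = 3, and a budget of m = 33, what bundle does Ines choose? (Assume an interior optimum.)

MU_f = 8/f, MU_h = 1.
MRS = 8/f ÷ 1.
Tangency: set MRS = p_f/p_h = 3/3 = 1.
MRS depends only on f: 8/f = 1 ⇒ f* = 8/1 = 8.
From the budget, 3·h = 33 − 3·8 = 9, so h* = 3.

f* = 8, h* = 3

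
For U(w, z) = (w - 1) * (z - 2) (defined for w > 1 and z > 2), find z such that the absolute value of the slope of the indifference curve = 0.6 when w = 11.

z = 8

MU_w = (z−2), MU_z = (w−1).
MRS = (z−2)/(w−1).
Substitute w = 11: MRS = (z − 2)/10. Setting this equal to 0.6 gives z − 2 = 0.6·10 = 6, so z = 8.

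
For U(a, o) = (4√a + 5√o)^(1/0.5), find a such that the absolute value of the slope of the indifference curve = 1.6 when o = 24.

a = 6

For CES with ρ = 0.5, MRS = (4/5)·√(o/a).
Setting (4/5)·√(24/a) = 1.6 gives √(24/a) = 2, so 24/a = 4 and a = 6.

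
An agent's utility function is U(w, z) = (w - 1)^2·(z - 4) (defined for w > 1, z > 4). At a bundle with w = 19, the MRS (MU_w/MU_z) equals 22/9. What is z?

MU_w = 2·(w−1)·(z−4), MU_z = (w−1)^2.
MRS = (2/1)·(z−4)/(w−1).
Substitute w = 19: MRS = (z − 4)/9. Setting this equal to 22/9 gives z − 4 = (22/9)·9 = 22, so z = 26.

z = 26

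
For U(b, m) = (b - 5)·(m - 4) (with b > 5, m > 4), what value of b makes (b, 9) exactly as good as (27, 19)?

b = 71

U(27, 19) = 330.
Set U(b, 9) = 330 and solve.
With m = 9: (9 − 4) = 5, so (b − 5) = 330/5 = 66.
So b = 5 + 66 = 71.
Check: U(71, 9) = 330.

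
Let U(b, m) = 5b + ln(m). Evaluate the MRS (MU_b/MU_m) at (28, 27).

MU_b = 5, MU_m = 1/m.
MRS = 5 ÷ (1/m).
At (28, 27): MRS = 135.
The indifference curve has slope −135 at this bundle.

MRS = 135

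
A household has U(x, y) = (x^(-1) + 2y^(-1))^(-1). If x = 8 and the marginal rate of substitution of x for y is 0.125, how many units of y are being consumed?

y = 4

For CES with ρ = -1, MRS = (1/2)·(y/x)^2.
Setting (1/2)·(y/8)^2 = 0.125 gives (y/8)^2 = 0.25, so y/8 = 0.5 and y = 4.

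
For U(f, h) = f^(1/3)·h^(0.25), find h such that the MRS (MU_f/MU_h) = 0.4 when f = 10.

h = 3

MU_f = 1/3·f^(-2/3)·h^(0.25) and MU_h = 0.25·f^(1/3)·h^(-0.75).
MRS = MU_f/MU_h = (4/3)·h/f.
Substitute f = 10: MRS = h/7.5. Setting h/7.5 = 0.4 gives h = 0.4·7.5 = 3.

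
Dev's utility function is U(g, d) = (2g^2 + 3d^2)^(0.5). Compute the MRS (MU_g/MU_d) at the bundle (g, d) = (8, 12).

MRS = 4/9

For CES with ρ = 2, MRS = (2/3)·(d/g)^(-1).
At (8, 12): MRS = 4/9.
That is, one extra unit of g is worth 4/9 units of d at the margin.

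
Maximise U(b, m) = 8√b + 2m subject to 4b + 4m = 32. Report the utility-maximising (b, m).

MU_b = 8/(2√b), MU_m = 2.
MRS = 8/(2√b) ÷ 2.
Tangency: set MRS = p_b/p_m = 4/4 = 1.
MRS depends only on b: 2/√b = 1 ⇒ √b = 2/1 = 2 ⇒ b* = 4.
From the budget, 4·m = 32 − 4·4 = 16, so m* = 4.

b* = 4, m* = 4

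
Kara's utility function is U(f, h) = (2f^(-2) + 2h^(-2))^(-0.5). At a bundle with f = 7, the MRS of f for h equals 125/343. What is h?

For CES with ρ = -2, MRS = (h/f)^3.
Setting (h/7)^3 = 125/343 gives h/7 = 5/7 and h = 5.

h = 5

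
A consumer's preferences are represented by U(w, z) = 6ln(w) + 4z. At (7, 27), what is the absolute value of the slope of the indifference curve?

MRS = 3/14

MU_w = 6/w, MU_z = 4.
MRS = 6/w ÷ 4.
At (7, 27): MRS = 3/14.
So at (7, 27) the consumer would give up 3/14 units of z for one more unit of w.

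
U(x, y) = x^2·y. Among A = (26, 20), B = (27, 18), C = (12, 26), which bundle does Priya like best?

Bundle A

Evaluate utility at each bundle:
U(A) = 13520.
U(B) = 13122.
U(C) = 3744.
Highest utility is A, so A ≻ B ≻ C.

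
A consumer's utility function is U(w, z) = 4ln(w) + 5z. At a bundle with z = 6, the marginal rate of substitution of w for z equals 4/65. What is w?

w = 13

MU_w = 4/w, MU_z = 5.
MRS = 4/w ÷ 5.
MRS depends only on w: 0.8/w = 4/65 ⇒ w = 0.8/(4/65) = 13.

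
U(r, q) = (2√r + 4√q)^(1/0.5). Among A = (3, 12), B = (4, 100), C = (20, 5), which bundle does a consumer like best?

Evaluate utility at each bundle:
U(A) = 300.000.
U(B) = 1936.000.
U(C) = 320.000.
Highest utility is B, so B ≻ C ≻ A.

Bundle B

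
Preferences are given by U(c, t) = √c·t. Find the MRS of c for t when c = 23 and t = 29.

MU_c = 0.5·c^(-0.5)·t and MU_t = √c.
MRS = MU_c/MU_t = (0.5)·t/c.
At (23, 29): MRS = 29/46.
The indifference curve has slope −29/46 at this bundle.

MRS = 29/46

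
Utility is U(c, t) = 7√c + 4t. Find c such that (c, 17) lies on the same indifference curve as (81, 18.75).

U(81, 18.75) = 138.
Set U(c, 17) = 138 and solve.
With t = 17: 7√c = 138 − 4·17 = 70, so √c = 10 and c = 100.
Check: U(100, 17) = 138.

c = 100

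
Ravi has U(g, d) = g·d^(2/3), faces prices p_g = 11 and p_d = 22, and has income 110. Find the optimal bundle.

MU_g = d^(2/3) and MU_d = 2/3·g·d^(-1/3).
MRS = MU_g/MU_d = (1.5)·d/g.
Tangency: set MRS = p_g/p_d = 11/22 = 0.5.
So (1.5)·d/g = 0.5, i.e. d = (1/3)·g.
Substitute into the budget 11·g + 22·d = 110: (55/3)·g = 110, so g* = 6.
Then d* = (1/3)·6 = 2.

g* = 6, d* = 2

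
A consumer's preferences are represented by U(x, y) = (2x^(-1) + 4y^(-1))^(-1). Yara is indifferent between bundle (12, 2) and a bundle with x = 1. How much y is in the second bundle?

U depends on (x, y) only through S = 2x^(-1) + 4y^(-1), so equal utility means equal S. At (12, 2): S = 13/6.
With x = 1: 2·1^(-1) = 2, so 4y^(-1) = 13/6 − 2 = 1/6, i.e. y^(-1) = 1/24.
Hence y = 1/(1/24) = 24.
Check: U(1, 24) = 0.4615.

y = 24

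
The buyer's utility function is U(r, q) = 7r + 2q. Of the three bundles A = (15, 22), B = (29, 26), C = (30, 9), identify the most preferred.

Evaluate utility at each bundle:
U(A) = 149.
U(B) = 255.
U(C) = 228.
Highest utility is B, so B ≻ C ≻ A.

Bundle B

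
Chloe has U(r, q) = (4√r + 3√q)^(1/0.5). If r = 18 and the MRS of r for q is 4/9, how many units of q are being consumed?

q = 2

For CES with ρ = 0.5, MRS = (4/3)·√(q/r).
Setting (4/3)·√(q/18) = 4/9 gives √(q/18) = 1/3, so q/18 = 1/9 and q = 2.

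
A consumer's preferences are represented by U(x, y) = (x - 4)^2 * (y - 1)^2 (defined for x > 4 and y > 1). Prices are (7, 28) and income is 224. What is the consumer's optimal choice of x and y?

x* = 16, y* = 4

MU_x = 2·(x−4)·(y−1)^2, MU_y = 2·(x−4)^2·(y−1).
MRS = (y−1)/(x−4).
Tangency: set MRS = p_x/p_y = 7/28 = 0.25.
So (y − 1)/(x − 4) = 0.25, i.e. (y − 1) = 0.25·(x − 4).
Rewrite the budget in excess-of-subsistence terms: 7·(x − 4) + 28·(y − 1) = 224 − 7·4 − 28·1 = 168.
Substituting, 14·(x − 4) = 168, so x − 4 = 12 and x* = 16.
Then y − 1 = 0.25·12 = 3, so y* = 4.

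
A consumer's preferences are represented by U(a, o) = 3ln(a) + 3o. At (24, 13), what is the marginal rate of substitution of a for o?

MU_a = 3/a, MU_o = 3.
MRS = 3/a ÷ 3.
At (24, 13): MRS = 1/24.
So at (24, 13) the consumer would give up 1/24 units of o for one more unit of a.

MRS = 1/24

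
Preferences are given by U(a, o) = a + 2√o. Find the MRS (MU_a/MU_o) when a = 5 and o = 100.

MU_a = 1, MU_o = 2/(2√o).
MRS = 1 ÷ (2/(2√o)).
At (5, 100): MRS = 10.
So at (5, 100) the consumer would give up 10 units of o for one more unit of a.

MRS = 10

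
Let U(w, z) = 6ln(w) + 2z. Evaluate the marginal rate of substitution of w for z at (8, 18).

MU_w = 6/w, MU_z = 2.
MRS = 6/w ÷ 2.
At (8, 18): MRS = 0.375.
The indifference curve has slope −0.375 at this bundle.

MRS = 0.375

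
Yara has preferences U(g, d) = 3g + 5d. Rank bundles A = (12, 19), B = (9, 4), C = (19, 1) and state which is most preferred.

Evaluate utility at each bundle:
U(A) = 131.
U(B) = 47.
U(C) = 62.
Highest utility is A, so A ≻ C ≻ B.

Bundle A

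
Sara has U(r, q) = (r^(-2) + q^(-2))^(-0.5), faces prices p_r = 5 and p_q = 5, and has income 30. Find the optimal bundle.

r* = 3, q* = 3

For CES with ρ = -2, MRS = (q/r)^3.
Tangency: set MRS = p_r/p_q = 5/5 = 1.
So (q/r)^3 = 1; taking the cube root, q/r = 1, i.e. q = r.
Substitute into the budget 5·r + 5·q = 30: 10·r = 30, so r* = 3 and q* = 3.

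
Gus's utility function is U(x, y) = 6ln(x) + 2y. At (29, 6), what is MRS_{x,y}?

MRS = 3/29

MU_x = 6/x, MU_y = 2.
MRS = 6/x ÷ 2.
At (29, 6): MRS = 3/29.
So at (29, 6) the consumer would give up 3/29 units of y for one more unit of x.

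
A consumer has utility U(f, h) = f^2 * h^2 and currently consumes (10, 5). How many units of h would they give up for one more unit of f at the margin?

MRS = 0.5

MU_f = 2·f·h^2 and MU_h = 2·f^2·h.
MRS = MU_f/MU_h = h/f.
At (10, 5): MRS = 0.5.
So at (10, 5) the consumer would give up 0.5 units of h for one more unit of f.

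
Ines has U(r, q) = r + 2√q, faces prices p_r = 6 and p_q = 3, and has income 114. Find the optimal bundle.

MU_r = 1, MU_q = 2/(2√q).
MRS = 1 ÷ (2/(2√q)).
Tangency: set MRS = p_r/p_q = 6/3 = 2.
MRS depends only on q: √q = 2 ⇒ √q = 2 ⇒ q* = 4.
From the budget, 6·r = 114 − 3·4 = 102, so r* = 17.

r* = 17, q* = 4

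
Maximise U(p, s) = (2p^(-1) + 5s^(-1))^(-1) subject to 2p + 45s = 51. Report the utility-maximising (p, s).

p* = 3, s* = 1

For CES with ρ = -1, MRS = (2/5)·(s/p)^2.
Tangency: set MRS = p_p/p_s = 2/45.
So (s/p)^2 = 1/9; taking the square root, s/p = 1/3, i.e. s = (1/3)·p.
Substitute into the budget 2·p + 45·s = 51: 17·p = 51, so p* = 3 and s* = (1/3)·3 = 1.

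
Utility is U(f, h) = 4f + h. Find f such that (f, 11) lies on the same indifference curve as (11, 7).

U(11, 7) = 51.
Set U(f, 11) = 51 and solve.
4f + 11 = 51 ⇒ 4f = 40 ⇒ f = 10.
Check: U(10, 11) = 51.

f = 10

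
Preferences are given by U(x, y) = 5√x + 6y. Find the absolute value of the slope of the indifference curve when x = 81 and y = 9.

MU_x = 5/(2√x), MU_y = 6.
MRS = 5/(2√x) ÷ 6.
At (81, 9): MRS = 5/108.
That is, one extra unit of x is worth 5/108 units of y at the margin.

MRS = 5/108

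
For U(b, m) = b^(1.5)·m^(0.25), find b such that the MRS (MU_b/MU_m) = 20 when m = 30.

b = 9

MU_b = 1.5·√b·m^(0.25) and MU_m = 0.25·b^(1.5)·m^(-0.75).
MRS = MU_b/MU_m = (6)·m/b.
Substitute m = 30: MRS = 180/b. Setting 180/b = 20 gives b = 180/20 = 9.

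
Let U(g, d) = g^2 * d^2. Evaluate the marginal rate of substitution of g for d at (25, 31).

MRS = 31/25

MU_g = 2·g·d^2 and MU_d = 2·g^2·d.
MRS = MU_g/MU_d = d/g.
At (25, 31): MRS = 31/25.
The indifference curve has slope −31/25 at this bundle.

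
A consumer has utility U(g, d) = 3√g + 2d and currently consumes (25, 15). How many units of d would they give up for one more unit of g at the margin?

MRS = 0.15

MU_g = 3/(2√g), MU_d = 2.
MRS = 3/(2√g) ÷ 2.
At (25, 15): MRS = 0.15.
That is, one extra unit of g is worth 0.15 units of d at the margin.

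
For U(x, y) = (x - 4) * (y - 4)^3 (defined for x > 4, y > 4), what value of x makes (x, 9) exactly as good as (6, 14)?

U(6, 14) = 2000.
Set U(x, 9) = 2000 and solve.
With y = 9: (9 − 4)^3 = 125, so (x − 4) = 2000/125 = 16.
So x = 4 + 16 = 20.
Check: U(20, 9) = 2000.

x = 20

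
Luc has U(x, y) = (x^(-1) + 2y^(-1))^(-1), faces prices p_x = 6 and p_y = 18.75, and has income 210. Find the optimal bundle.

For CES with ρ = -1, MRS = (1/2)·(y/x)^2.
Tangency: set MRS = p_x/p_y = 6/18.75 = 8/25.
So (y/x)^2 = 16/25; taking the square root, y/x = 0.8, i.e. y = 0.8·x.
Substitute into the budget 6·x + 18.75·y = 210: 21·x = 210, so x* = 10 and y* = 0.8·10 = 8.

x* = 10, y* = 8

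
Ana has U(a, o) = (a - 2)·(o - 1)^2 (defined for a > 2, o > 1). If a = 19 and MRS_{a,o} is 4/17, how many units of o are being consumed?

o = 9

MU_a = (o−1)^2, MU_o = 2·(a−2)·(o−1).
MRS = (1/2)·(o−1)/(a−2).
Substitute a = 19: MRS = (o − 1)/34. Setting this equal to 4/17 gives o − 1 = (4/17)·34 = 8, so o = 9.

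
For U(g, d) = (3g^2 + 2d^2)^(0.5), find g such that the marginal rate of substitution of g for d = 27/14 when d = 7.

g = 9

For CES with ρ = 2, MRS = (3/2)·(d/g)^(-1).
Setting (3/2)·(7/g)^(-1) = 27/14 gives (7/g)^(-1) = 9/7, so 7/g = 7/9 and g = 9.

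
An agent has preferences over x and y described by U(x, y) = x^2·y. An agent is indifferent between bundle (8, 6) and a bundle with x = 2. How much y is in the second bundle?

y = 96

U(8, 6) = 384.
Set U(2, y) = 384 and solve.
With x = 2: 2^2 = 4, so y = 384/4 = 96.
Check: U(2, 96) = 384.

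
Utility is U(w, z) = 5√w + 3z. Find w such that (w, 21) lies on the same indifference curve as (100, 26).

U(100, 26) = 128.
Set U(w, 21) = 128 and solve.
With z = 21: 5√w = 128 − 3·21 = 65, so √w = 13 and w = 169.
Check: U(169, 21) = 128.

w = 169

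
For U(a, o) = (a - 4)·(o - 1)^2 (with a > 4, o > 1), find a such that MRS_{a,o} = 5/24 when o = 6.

a = 16

MU_a = (o−1)^2, MU_o = 2·(a−4)·(o−1).
MRS = (1/2)·(o−1)/(a−4).
Substitute o = 6: MRS = 2.5/(a − 4). Setting this equal to 5/24 gives a − 4 = 2.5/(5/24) = 12, so a = 16.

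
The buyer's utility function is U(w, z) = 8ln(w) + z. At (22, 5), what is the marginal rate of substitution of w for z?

MU_w = 8/w, MU_z = 1.
MRS = 8/w ÷ 1.
At (22, 5): MRS = 4/11.
That is, one extra unit of w is worth 4/11 units of z at the margin.

MRS = 4/11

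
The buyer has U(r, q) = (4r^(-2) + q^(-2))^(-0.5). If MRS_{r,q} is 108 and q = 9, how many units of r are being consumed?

r = 3

For CES with ρ = -2, MRS = (4/1)·(q/r)^3.
Setting (4/1)·(9/r)^3 = 108 gives (9/r)^3 = 27, so 9/r = 3 and r = 3.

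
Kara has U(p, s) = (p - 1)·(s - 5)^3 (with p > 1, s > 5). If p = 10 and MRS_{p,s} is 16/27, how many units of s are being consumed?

s = 21

MU_p = (s−5)^3, MU_s = 3·(p−1)·(s−5)^2.
MRS = (1/3)·(s−5)/(p−1).
Substitute p = 10: MRS = (s − 5)/27. Setting this equal to 16/27 gives s − 5 = (16/27)·27 = 16, so s = 21.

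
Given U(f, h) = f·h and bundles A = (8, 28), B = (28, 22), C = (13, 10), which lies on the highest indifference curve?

Bundle B

Evaluate utility at each bundle:
U(A) = 224.
U(B) = 616.
U(C) = 130.
Highest utility is B, so B ≻ A ≻ C.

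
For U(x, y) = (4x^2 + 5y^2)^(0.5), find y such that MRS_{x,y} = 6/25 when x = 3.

y = 10

For CES with ρ = 2, MRS = (4/5)·(y/x)^(-1).
Setting (4/5)·(y/3)^(-1) = 6/25 gives (y/3)^(-1) = 0.3, so y/3 = 10/3 and y = 10.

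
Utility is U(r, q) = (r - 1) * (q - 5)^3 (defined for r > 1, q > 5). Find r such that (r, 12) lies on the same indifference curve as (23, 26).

U(23, 26) = 203742.
Set U(r, 12) = 203742 and solve.
With q = 12: (12 − 5)^3 = 343, so (r − 1) = 203742/343 = 594.
So r = 1 + 594 = 595.
Check: U(595, 12) = 203742.

r = 595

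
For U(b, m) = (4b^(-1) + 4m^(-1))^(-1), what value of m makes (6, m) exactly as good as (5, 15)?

U depends on (b, m) only through S = 4b^(-1) + 4m^(-1), so equal utility means equal S. At (5, 15): S = 16/15.
With b = 6: 4·6^(-1) = 2/3, so 4m^(-1) = 16/15 − 2/3 = 0.4, i.e. m^(-1) = 0.1.
Hence m = 1/0.1 = 10.
Check: U(6, 10) = 0.9375.

m = 10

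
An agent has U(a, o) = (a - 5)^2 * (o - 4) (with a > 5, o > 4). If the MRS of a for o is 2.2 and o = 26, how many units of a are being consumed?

MU_a = 2·(a−5)·(o−4), MU_o = (a−5)^2.
MRS = (2/1)·(o−4)/(a−5).
Substitute o = 26: MRS = 44/(a − 5). Setting this equal to 2.2 gives a − 5 = 44/2.2 = 20, so a = 25.

a = 25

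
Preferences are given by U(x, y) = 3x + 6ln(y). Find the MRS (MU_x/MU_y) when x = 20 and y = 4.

MU_x = 3, MU_y = 6/y.
MRS = 3 ÷ (6/y).
At (20, 4): MRS = 2.
The indifference curve has slope −2 at this bundle.

MRS = 2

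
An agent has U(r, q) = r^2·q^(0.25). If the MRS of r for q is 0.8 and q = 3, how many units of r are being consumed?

r = 30

MU_r = 2·r·q^(0.25) and MU_q = 0.25·r^2·q^(-0.75).
MRS = MU_r/MU_q = (8)·q/r.
Substitute q = 3: MRS = 24/r. Setting 24/r = 0.8 gives r = 24/0.8 = 30.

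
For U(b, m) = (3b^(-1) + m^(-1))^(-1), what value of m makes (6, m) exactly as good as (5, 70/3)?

m = 7

U depends on (b, m) only through S = 3b^(-1) + m^(-1), so equal utility means equal S. At (5, 70/3): S = 9/14.
With b = 6: 3·6^(-1) = 0.5, so m^(-1) = 9/14 − 0.5 = 1/7.
Hence m = 1/(1/7) = 7.
Check: U(6, 7) = 1.5556.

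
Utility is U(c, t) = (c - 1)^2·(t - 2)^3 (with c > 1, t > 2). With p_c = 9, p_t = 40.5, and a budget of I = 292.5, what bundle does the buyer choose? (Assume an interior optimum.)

c* = 10, t* = 5

MU_c = 2·(c−1)·(t−2)^3, MU_t = 3·(c−1)^2·(t−2)^2.
MRS = (2/3)·(t−2)/(c−1).
Tangency: set MRS = p_c/p_t = 9/40.5 = 2/9.
So (2/3)·(t − 2)/(c − 1) = 2/9, i.e. (t − 2) = (1/3)·(c − 1).
Rewrite the budget in excess-of-subsistence terms: 9·(c − 1) + 40.5·(t − 2) = 292.5 − 9·1 − 40.5·2 = 202.5.
Substituting, 22.5·(c − 1) = 202.5, so c − 1 = 9 and c* = 10.
Then t − 2 = (1/3)·9 = 3, so t* = 5.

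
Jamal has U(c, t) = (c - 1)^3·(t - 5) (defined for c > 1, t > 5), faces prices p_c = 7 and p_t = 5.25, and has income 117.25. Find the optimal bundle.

MU_c = 3·(c−1)^2·(t−5), MU_t = (c−1)^3.
MRS = (3/1)·(t−5)/(c−1).
Tangency: set MRS = p_c/p_t = 7/5.25 = 4/3.
So (3/1)·(t − 5)/(c − 1) = 4/3, i.e. (t − 5) = (4/9)·(c − 1).
Rewrite the budget in excess-of-subsistence terms: 7·(c − 1) + 5.25·(t − 5) = 117.25 − 7·1 − 5.25·5 = 84.
Substituting, (28/3)·(c − 1) = 84, so c − 1 = 9 and c* = 10.
Then t − 5 = (4/9)·9 = 4, so t* = 9.

c* = 10, t* = 9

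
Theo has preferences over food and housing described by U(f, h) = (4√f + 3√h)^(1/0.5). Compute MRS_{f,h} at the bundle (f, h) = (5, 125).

MRS = 20/3

For CES with ρ = 0.5, MRS = (4/3)·√(h/f).
At (5, 125): MRS = 20/3.
The indifference curve has slope −20/3 at this bundle.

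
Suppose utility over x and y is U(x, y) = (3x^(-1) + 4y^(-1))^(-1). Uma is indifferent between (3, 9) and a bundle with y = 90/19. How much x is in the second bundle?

U depends on (x, y) only through S = 3x^(-1) + 4y^(-1), so equal utility means equal S. At (3, 9): S = 13/9.
With y = 90/19: 4·(90/19)^(-1) = 38/45, so 3x^(-1) = 13/9 − 38/45 = 0.6, i.e. x^(-1) = 0.2.
Hence x = 1/0.2 = 5.
Check: U(5, 90/19) = 0.6923.

x = 5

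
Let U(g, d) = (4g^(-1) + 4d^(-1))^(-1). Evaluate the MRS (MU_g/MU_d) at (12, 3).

For CES with ρ = -1, MRS = (d/g)^2.
At (12, 3): MRS = 1/16.
The indifference curve has slope −1/16 at this bundle.

MRS = 1/16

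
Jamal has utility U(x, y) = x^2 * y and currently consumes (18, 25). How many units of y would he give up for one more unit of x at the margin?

MU_x = 2·x·y and MU_y = x^2.
MRS = MU_x/MU_y = (2/1)·y/x.
At (18, 25): MRS = 25/9.
So at (18, 25) the consumer would give up 25/9 units of y for one more unit of x.

MRS = 25/9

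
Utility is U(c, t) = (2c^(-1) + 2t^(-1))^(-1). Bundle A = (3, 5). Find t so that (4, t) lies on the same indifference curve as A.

t = 60/17

U depends on (c, t) only through S = 2c^(-1) + 2t^(-1), so equal utility means equal S. At (3, 5): S = 16/15.
With c = 4: 2·4^(-1) = 0.5, so 2t^(-1) = 16/15 − 0.5 = 17/30, i.e. t^(-1) = 17/60.
Hence t = 1/(17/60) = 60/17.
Check: U(4, 60/17) = 0.9375.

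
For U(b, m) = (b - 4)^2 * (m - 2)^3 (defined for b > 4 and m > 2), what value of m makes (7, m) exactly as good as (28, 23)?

U(28, 23) = 5334336.
Set U(7, m) = 5334336 and solve.
With b = 7: (7 − 4)^2 = 9, so (m − 2)^3 = 5334336/9 = 592704.
Taking the cube root (with m > 2): m − 2 = 84, so m = 86.
Check: U(7, 86) = 5334336.

m = 86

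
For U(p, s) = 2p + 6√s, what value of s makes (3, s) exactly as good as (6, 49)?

s = 64

U(6, 49) = 54.
Set U(3, s) = 54 and solve.
With p = 3: 6√s = 54 − 2·3 = 48, so √s = 8 and s = 64.
Check: U(3, 64) = 54.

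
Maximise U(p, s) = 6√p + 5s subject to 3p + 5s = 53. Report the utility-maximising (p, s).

MU_p = 6/(2√p), MU_s = 5.
MRS = 6/(2√p) ÷ 5.
Tangency: set MRS = p_p/p_s = 3/5 = 0.6.
MRS depends only on p: 0.6/√p = 0.6 ⇒ √p = 0.6/0.6 = 1 ⇒ p* = 1.
From the budget, 5·s = 53 − 3·1 = 50, so s* = 10.

p* = 1, s* = 10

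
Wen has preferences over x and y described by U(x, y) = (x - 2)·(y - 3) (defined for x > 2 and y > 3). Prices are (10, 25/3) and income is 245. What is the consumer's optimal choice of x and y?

MU_x = (y−3), MU_y = (x−2).
MRS = (y−3)/(x−2).
Tangency: set MRS = p_x/p_y = 10/(25/3) = 1.2.
So (y − 3)/(x − 2) = 1.2, i.e. (y − 3) = 1.2·(x − 2).
Rewrite the budget in excess-of-subsistence terms: 10·(x − 2) + (25/3)·(y − 3) = 245 − 10·2 − (25/3)·3 = 200.
Substituting, 20·(x − 2) = 200, so x − 2 = 10 and x* = 12.
Then y − 3 = 1.2·10 = 12, so y* = 15.

x* = 12, y* = 15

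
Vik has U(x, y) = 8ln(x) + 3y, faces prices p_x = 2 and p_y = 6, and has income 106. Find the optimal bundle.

MU_x = 8/x, MU_y = 3.
MRS = 8/x ÷ 3.
Tangency: set MRS = p_x/p_y = 2/6 = 1/3.
MRS depends only on x: (8/3)/x = 1/3 ⇒ x* = (8/3)/(1/3) = 8.
From the budget, 6·y = 106 − 2·8 = 90, so y* = 15.

x* = 8, y* = 15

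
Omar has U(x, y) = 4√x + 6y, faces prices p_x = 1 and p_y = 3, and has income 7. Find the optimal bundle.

MU_x = 4/(2√x), MU_y = 6.
MRS = 4/(2√x) ÷ 6.
Tangency: set MRS = p_x/p_y = 1/3.
MRS depends only on x: (1/3)/√x = 1/3 ⇒ √x = (1/3)/(1/3) = 1 ⇒ x* = 1.
From the budget, 3·y = 7 − 1·1 = 6, so y* = 2.

x* = 1, y* = 2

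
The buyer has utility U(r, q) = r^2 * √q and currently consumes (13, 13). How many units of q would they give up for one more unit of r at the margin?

MRS = 4

MU_r = 2·r·√q and MU_q = 0.5·r^2·q^(-0.5).
MRS = MU_r/MU_q = (4)·q/r.
At (13, 13): MRS = 4.
So at (13, 13) the consumer would give up 4 units of q for one more unit of r.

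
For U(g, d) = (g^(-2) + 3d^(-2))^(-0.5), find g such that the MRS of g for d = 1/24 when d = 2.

For CES with ρ = -2, MRS = (1/3)·(d/g)^3.
Setting (1/3)·(2/g)^3 = 1/24 gives (2/g)^3 = 0.125, so 2/g = 0.5 and g = 4.

g = 4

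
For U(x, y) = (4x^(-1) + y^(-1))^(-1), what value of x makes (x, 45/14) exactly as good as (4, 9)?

U depends on (x, y) only through S = 4x^(-1) + y^(-1), so equal utility means equal S. At (4, 9): S = 10/9.
With y = 45/14: (45/14)^(-1) = 14/45, so 4x^(-1) = 10/9 − 14/45 = 0.8, i.e. x^(-1) = 0.2.
Hence x = 1/0.2 = 5.
Check: U(5, 45/14) = 0.9.

x = 5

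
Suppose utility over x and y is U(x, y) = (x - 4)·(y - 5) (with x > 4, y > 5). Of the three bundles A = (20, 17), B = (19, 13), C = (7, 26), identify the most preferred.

Bundle A

Evaluate utility at each bundle:
U(A) = 192.
U(B) = 120.
U(C) = 63.
Highest utility is A, so A ≻ B ≻ C.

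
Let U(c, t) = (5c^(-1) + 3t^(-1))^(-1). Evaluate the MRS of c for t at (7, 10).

For CES with ρ = -1, MRS = (5/3)·(t/c)^2.
At (7, 10): MRS = 500/147.
That is, one extra unit of c is worth 500/147 units of t at the margin.

MRS = 500/147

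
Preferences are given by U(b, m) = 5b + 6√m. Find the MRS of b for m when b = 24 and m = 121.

MRS = 55/3

MU_b = 5, MU_m = 6/(2√m).
MRS = 5 ÷ (6/(2√m)).
At (24, 121): MRS = 55/3.
That is, one extra unit of b is worth 55/3 units of m at the margin.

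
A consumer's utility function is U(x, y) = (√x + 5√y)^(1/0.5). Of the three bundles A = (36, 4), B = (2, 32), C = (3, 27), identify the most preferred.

Bundle B

Evaluate utility at each bundle:
U(A) = 256.000.
U(B) = 882.000.
U(C) = 768.000.
Highest utility is B, so B ≻ C ≻ A.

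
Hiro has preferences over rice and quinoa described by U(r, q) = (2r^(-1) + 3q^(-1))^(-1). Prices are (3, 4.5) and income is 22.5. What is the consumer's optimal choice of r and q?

For CES with ρ = -1, MRS = (2/3)·(q/r)^2.
Tangency: set MRS = p_r/p_q = 3/4.5 = 2/3.
So (q/r)^2 = 1; taking the square root, q/r = 1, i.e. q = r.
Substitute into the budget 3·r + 4.5·q = 22.5: 7.5·r = 22.5, so r* = 3 and q* = 3.

r* = 3, q* = 3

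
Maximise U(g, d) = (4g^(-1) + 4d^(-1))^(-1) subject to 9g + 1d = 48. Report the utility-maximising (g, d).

g* = 4, d* = 12

For CES with ρ = -1, MRS = (d/g)^2.
Tangency: set MRS = p_g/p_d = 9/1 = 9.
So (d/g)^2 = 9; taking the square root, d/g = 3, i.e. d = 3·g.
Substitute into the budget 9·g + 1·d = 48: 12·g = 48, so g* = 4 and d* = 3·4 = 12.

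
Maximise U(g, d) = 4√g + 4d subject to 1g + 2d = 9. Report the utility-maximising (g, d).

MU_g = 4/(2√g), MU_d = 4.
MRS = 4/(2√g) ÷ 4.
Tangency: set MRS = p_g/p_d = 1/2 = 0.5.
MRS depends only on g: 0.5/√g = 0.5 ⇒ √g = 0.5/0.5 = 1 ⇒ g* = 1.
From the budget, 2·d = 9 − 1·1 = 8, so d* = 4.

g* = 1, d* = 4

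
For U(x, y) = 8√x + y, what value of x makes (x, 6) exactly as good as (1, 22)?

x = 9

U(1, 22) = 30.
Set U(x, 6) = 30 and solve.
With y = 6: 8√x = 30 − 6 = 24, so √x = 3 and x = 9.
Check: U(9, 6) = 30.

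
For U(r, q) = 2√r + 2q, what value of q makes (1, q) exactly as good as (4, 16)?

q = 17

U(4, 16) = 36.
Set U(1, q) = 36 and solve.
With r = 1: √1 = 1, so 2q = 36 − 2·1 = 34 and q = 17.
Check: U(1, 17) = 36.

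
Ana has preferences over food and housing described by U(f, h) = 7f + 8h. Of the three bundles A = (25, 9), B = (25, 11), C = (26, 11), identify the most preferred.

Bundle C

Evaluate utility at each bundle:
U(A) = 247.
U(B) = 263.
U(C) = 270.
Highest utility is C, so C ≻ B ≻ A.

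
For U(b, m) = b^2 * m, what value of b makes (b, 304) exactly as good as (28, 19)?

b = 7

U(28, 19) = 14896.
Set U(b, 304) = 14896 and solve.
With m = 304: b^2 = 14896/304 = 49; taking the square root, b = 7.
Check: U(7, 304) = 14896.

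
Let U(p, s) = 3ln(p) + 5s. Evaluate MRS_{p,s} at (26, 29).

MRS = 3/130

MU_p = 3/p, MU_s = 5.
MRS = 3/p ÷ 5.
At (26, 29): MRS = 3/130.
The indifference curve has slope −3/130 at this bundle.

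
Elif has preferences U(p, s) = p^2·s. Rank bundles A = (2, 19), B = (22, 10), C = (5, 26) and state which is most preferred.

Evaluate utility at each bundle:
U(A) = 76.
U(B) = 4840.
U(C) = 650.
Highest utility is B, so B ≻ C ≻ A.

Bundle B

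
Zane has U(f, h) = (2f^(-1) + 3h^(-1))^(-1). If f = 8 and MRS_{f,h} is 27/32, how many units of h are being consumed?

h = 9

For CES with ρ = -1, MRS = (2/3)·(h/f)^2.
Setting (2/3)·(h/8)^2 = 27/32 gives (h/8)^2 = 81/64, so h/8 = 1.125 and h = 9.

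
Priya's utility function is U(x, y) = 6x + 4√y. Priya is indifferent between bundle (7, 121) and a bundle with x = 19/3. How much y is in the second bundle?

U(7, 121) = 86.
Set U(19/3, y) = 86 and solve.
With x = 19/3: 4√y = 86 − 6·19/3 = 48, so √y = 12 and y = 144.
Check: U(19/3, 144) = 86.

y = 144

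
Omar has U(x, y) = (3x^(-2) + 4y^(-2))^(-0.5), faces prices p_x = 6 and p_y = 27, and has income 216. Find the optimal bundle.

For CES with ρ = -2, MRS = (3/4)·(y/x)^3.
Tangency: set MRS = p_x/p_y = 6/27 = 2/9.
So (y/x)^3 = 8/27; taking the cube root, y/x = 2/3, i.e. y = (2/3)·x.
Substitute into the budget 6·x + 27·y = 216: 24·x = 216, so x* = 9 and y* = (2/3)·9 = 6.

x* = 9, y* = 6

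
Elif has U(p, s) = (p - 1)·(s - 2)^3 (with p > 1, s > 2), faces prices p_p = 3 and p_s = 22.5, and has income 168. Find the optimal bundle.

p* = 11, s* = 6

MU_p = (s−2)^3, MU_s = 3·(p−1)·(s−2)^2.
MRS = (1/3)·(s−2)/(p−1).
Tangency: set MRS = p_p/p_s = 3/22.5 = 2/15.
So (1/3)·(s − 2)/(p − 1) = 2/15, i.e. (s − 2) = 0.4·(p − 1).
Rewrite the budget in excess-of-subsistence terms: 3·(p − 1) + 22.5·(s − 2) = 168 − 3·1 − 22.5·2 = 120.
Substituting, 12·(p − 1) = 120, so p − 1 = 10 and p* = 11.
Then s − 2 = 0.4·10 = 4, so s* = 6.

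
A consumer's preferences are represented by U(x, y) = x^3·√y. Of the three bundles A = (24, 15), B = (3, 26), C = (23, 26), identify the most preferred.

Bundle C

Evaluate utility at each bundle:
U(A) = 53540.122.
U(B) = 137.674.
U(C) = 62039.770.
Highest utility is C, so C ≻ A ≻ B.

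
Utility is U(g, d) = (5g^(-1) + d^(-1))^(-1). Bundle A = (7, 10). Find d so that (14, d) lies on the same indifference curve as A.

d = 35/16

U depends on (g, d) only through S = 5g^(-1) + d^(-1), so equal utility means equal S. At (7, 10): S = 57/70.
With g = 14: 5·14^(-1) = 5/14, so d^(-1) = 57/70 − 5/14 = 16/35.
Hence d = 1/(16/35) = 35/16.
Check: U(14, 35/16) = 1.2281.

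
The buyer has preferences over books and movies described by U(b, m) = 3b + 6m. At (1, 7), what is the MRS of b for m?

MRS = 0.5

MU_b = 3, MU_m = 6, so MRS = 3/6 = 0.5 at every bundle.
At (1, 7): MRS = 0.5.
That is, one extra unit of b is worth 0.5 units of m at the margin.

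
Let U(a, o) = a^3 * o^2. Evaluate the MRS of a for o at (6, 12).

MU_a = 3·a^2·o^2 and MU_o = 2·a^3·o.
MRS = MU_a/MU_o = (3/2)·o/a.
At (6, 12): MRS = 3.
The indifference curve has slope −3 at this bundle.

MRS = 3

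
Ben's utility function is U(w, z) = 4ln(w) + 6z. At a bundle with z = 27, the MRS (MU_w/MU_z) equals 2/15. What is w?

w = 5

MU_w = 4/w, MU_z = 6.
MRS = 4/w ÷ 6.
MRS depends only on w: (2/3)/w = 2/15 ⇒ w = (2/3)/(2/15) = 5.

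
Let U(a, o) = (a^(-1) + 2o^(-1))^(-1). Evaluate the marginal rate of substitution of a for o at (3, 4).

MRS = 8/9

For CES with ρ = -1, MRS = (1/2)·(o/a)^2.
At (3, 4): MRS = 8/9.
The indifference curve has slope −8/9 at this bundle.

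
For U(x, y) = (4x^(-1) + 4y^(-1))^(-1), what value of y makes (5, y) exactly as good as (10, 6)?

y = 15

U depends on (x, y) only through S = 4x^(-1) + 4y^(-1), so equal utility means equal S. At (10, 6): S = 16/15.
With x = 5: 4·5^(-1) = 0.8, so 4y^(-1) = 16/15 − 0.8 = 4/15, i.e. y^(-1) = 1/15.
Hence y = 1/(1/15) = 15.
Check: U(5, 15) = 0.9375.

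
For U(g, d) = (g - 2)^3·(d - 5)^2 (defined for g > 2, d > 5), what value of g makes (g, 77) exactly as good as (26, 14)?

U(26, 14) = 1119744.
Set U(g, 77) = 1119744 and solve.
With d = 77: (77 − 5)^2 = 5184, so (g − 2)^3 = 1119744/5184 = 216.
Taking the cube root (with g > 2): g − 2 = 6, so g = 8.
Check: U(8, 77) = 1119744.

g = 8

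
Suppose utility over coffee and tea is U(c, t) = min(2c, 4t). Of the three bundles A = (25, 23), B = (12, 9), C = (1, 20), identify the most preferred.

Evaluate utility at each bundle:
U(A) = 50.
U(B) = 24.
U(C) = 2.
Highest utility is A, so A ≻ B ≻ C.

Bundle A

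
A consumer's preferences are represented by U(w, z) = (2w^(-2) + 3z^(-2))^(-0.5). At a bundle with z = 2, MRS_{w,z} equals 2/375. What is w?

For CES with ρ = -2, MRS = (2/3)·(z/w)^3.
Setting (2/3)·(2/w)^3 = 2/375 gives (2/w)^3 = 1/125, so 2/w = 0.2 and w = 10.

w = 10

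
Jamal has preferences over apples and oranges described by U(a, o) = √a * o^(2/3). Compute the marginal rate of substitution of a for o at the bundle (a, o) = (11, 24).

MU_a = 0.5·a^(-0.5)·o^(2/3) and MU_o = 2/3·√a·o^(-1/3).
MRS = MU_a/MU_o = (0.75)·o/a.
At (11, 24): MRS = 18/11.
That is, one extra unit of a is worth 18/11 units of o at the margin.

MRS = 18/11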